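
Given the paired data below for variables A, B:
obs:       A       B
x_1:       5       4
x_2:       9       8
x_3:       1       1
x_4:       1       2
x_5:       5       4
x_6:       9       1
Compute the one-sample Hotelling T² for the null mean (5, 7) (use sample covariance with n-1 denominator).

Step 1 — sample mean vector:
  mean(A) = (5 + 9 + 1 + 1 + 5 + 9) / 6 = 30/6 = 5
  mean(B) = (4 + 8 + 1 + 2 + 4 + 1) / 6 = 20/6 = 3.3333
  x̄ = (5, 3.3333),  deviation x̄ - mu_0 = (5, 3.3333) - (5, 7) = (0, -3.6667).

Step 2 — sample covariance matrix, S[i,j] = (1/(n-1)) · Σ_k (x_{k,i} - mean_i) · (x_{k,j} - mean_j), divisor n-1 = 5:
  S[A,A] = ((0)·(0) + (4)·(4) + (-4)·(-4) + (-4)·(-4) + (0)·(0) + (4)·(4)) / 5 = 64/5 = 12.8
  S[A,B] = ((0)·(0.6667) + (4)·(4.6667) + (-4)·(-2.3333) + (-4)·(-1.3333) + (0)·(0.6667) + (4)·(-2.3333)) / 5 = 24/5 = 4.8
  S[B,B] = ((0.6667)·(0.6667) + (4.6667)·(4.6667) + (-2.3333)·(-2.3333) + (-1.3333)·(-1.3333) + (0.6667)·(0.6667) + (-2.3333)·(-2.3333)) / 5 = 35.3333/5 = 7.0667
  S = [[12.8, 4.8],
 [4.8, 7.0667]].

Step 3 — invert S. det(S) = 12.8·7.0667 - (4.8)² = 67.4133.
  S^{-1} = (1/det) · [[d, -b], [-b, a]] = [[0.1048, -0.0712],
 [-0.0712, 0.1899]].

Step 4 — quadratic form (x̄ - mu_0)^T · S^{-1} · (x̄ - mu_0):
  S^{-1} · (x̄ - mu_0) = (0.2611, -0.6962),
  (x̄ - mu_0)^T · [...] = (0)·(0.2611) + (-3.6667)·(-0.6962) = 2.5527.

Step 5 — scale by n: T² = 6 · 2.5527 = 15.3165.

T² ≈ 15.3165


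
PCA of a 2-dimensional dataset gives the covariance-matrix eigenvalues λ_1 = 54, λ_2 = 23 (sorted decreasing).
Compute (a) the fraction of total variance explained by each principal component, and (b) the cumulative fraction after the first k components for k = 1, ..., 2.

Step 1 — total variance = trace(Sigma) = Σ λ_i = 54 + 23 = 77.

Step 2 — fraction explained by component i = λ_i / Σ λ:
  PC1: 54/77 = 0.7013
  PC2: 23/77 = 0.2987

Step 3 — cumulative fraction after k components = (λ_1 + ... + λ_k) / Σ λ:
  k = 1: 54/77 = 0.7013
  k = 2: (54 + 23)/77 = 77/77 = 1

Summary (fraction, with percent):

explained: PC1 0.7013 (70.13%), PC2 0.2987 (29.87%);  cumulative: 0.7013, 1


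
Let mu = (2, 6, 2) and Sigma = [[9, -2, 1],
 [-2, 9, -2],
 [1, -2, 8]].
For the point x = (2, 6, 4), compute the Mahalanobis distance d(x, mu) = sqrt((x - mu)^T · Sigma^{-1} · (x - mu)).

Step 1 — centre the observation: (x - mu) = (0, 0, 2).

Step 2 — invert Sigma (cofactor / det for 3×3, or solve directly):
  Sigma^{-1} = [[0.1174, 0.0242, -0.0086],
 [0.0242, 0.1226, 0.0276],
 [-0.0086, 0.0276, 0.133]].

Step 3 — form the quadratic (x - mu)^T · Sigma^{-1} · (x - mu):
  Sigma^{-1} · (x - mu) = (-0.0173, 0.0553, 0.266).
  (x - mu)^T · [Sigma^{-1} · (x - mu)] = (0)·(-0.0173) + (0)·(0.0553) + (2)·(0.266) = 0.532.

Step 4 — take square root: d = √(0.532) ≈ 0.7294.

d(x, mu) = √(0.532) ≈ 0.7294


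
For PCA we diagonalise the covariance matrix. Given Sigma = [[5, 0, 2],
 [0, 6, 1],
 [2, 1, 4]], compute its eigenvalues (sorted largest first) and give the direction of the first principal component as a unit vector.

Step 1 — characteristic polynomial p(λ) = det(λI - Sigma) = λ³ - tr·λ² + c_1·λ - det, where tr = trace, c_1 = sum of the principal 2×2 minors, det = det(Sigma):
  tr = 5 + 6 + 4 = 15,
  c_1 = (5·6 - (0)²) + (5·4 - (2)²) + (6·4 - (1)²) = 30 + 16 + 23 = 69,
  det = 5·(6·4 - (1)²) - (0)·((0)·4 - (1)·(2)) + (2)·((0)·(1) - 6·(2)) = 5·(23) - (0)·(-2) + (2)·(-12) = 91.
  So p(λ) = λ³ - 15λ² + 69λ - 91.
Step 2 — look for an integer root (rational root theorem: any rational root is an integer divisor of 91). Testing λ = 7:
  p(7) = 343 - 735 + 483 - 91 = 0  ✓
  Dividing out (λ - 7): p(λ) = (λ - 7)(λ² - 8λ + 13).
Step 3 — remaining eigenvalues from the quadratic λ² - 8λ + 13 = 0:
  Δ = 8² - 4·13 = 64 - 52 = 12,  λ = (8 ± √12)/2 = (8 ± 3.4641)/2 ≈ 5.7321 or 2.2679.
  Sorted: λ_1 = 7,  λ_2 = 5.7321,  λ_3 = 2.2679  (check: sum = 15 = tr ✓).

Step 4 — unit eigenvector for λ_1 = 7: v spans the null space of (Sigma - λ_1 I), whose rows are
  r_1 = (-2, 0, 2),  r_2 = (0, -1, 1),  r_3 = (2, 1, -3).
  v is orthogonal to every row, so take v ∝ r_1 × r_2 = ((0)·(1) - (2)·(-1), (2)·(0) - (-2)·(1), (-2)·(-1) - (0)·(0)) = (2, 2, 2).
  Rescale (divide by 2): u = (1, 1, 1).
  ||u|| = √((1)² + (1)² + (1)²) = √(3) ≈ 1.7321,  v_1 = u/||u|| ≈ (0.5774, 0.5774, 0.5774) (||v_1|| = 1).

λ_1 = 7,  λ_2 = 5.7321,  λ_3 = 2.2679;  v_1 ≈ (0.5774, 0.5774, 0.5774)


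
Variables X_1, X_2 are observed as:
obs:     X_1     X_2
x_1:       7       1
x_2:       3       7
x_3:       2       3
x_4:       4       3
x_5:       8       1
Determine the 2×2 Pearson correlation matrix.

Step 1 — column means:
  mean(X_1) = (7 + 3 + 2 + 4 + 8) / 5 = 24/5 = 4.8
  mean(X_2) = (1 + 7 + 3 + 3 + 1) / 5 = 15/5 = 3

Step 2 — sample variances and covariances s[i,j] = (1/(n-1)) · Σ_k (x_{k,i} - mean_i) · (x_{k,j} - mean_j), with n-1 = 4:
  s[X_1,X_1] = ((2.2)·(2.2) + (-1.8)·(-1.8) + (-2.8)·(-2.8) + (-0.8)·(-0.8) + (3.2)·(3.2)) / 4 = 26.8/4 = 6.7
  s[X_1,X_2] = ((2.2)·(-2) + (-1.8)·(4) + (-2.8)·(0) + (-0.8)·(0) + (3.2)·(-2)) / 4 = -18/4 = -4.5
  s[X_2,X_2] = ((-2)·(-2) + (4)·(4) + (0)·(0) + (0)·(0) + (-2)·(-2)) / 4 = 24/4 = 6
  Sample standard deviations s_i = √(s[i,i]):
  s(X_1) = √(6.7) = 2.5884
  s(X_2) = √(6) = 2.4495

Step 3 — r_{ij} = s_{ij} / (s_i · s_j):
  r[X_1,X_1] = 1 (diagonal).
  r[X_1,X_2] = -4.5 / (2.5884 · 2.4495) = -4.5 / 6.3403 = -0.7097
  r[X_2,X_2] = 1 (diagonal).

R is symmetric with unit diagonal. Assembling:

R = [[1, -0.7097],
 [-0.7097, 1]]


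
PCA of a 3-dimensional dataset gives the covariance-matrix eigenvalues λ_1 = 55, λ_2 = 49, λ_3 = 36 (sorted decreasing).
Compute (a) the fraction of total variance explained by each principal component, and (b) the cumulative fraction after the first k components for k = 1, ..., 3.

Step 1 — total variance = trace(Sigma) = Σ λ_i = 55 + 49 + 36 = 140.

Step 2 — fraction explained by component i = λ_i / Σ λ:
  PC1: 55/140 = 0.3929
  PC2: 49/140 = 0.35
  PC3: 36/140 = 0.2571

Step 3 — cumulative fraction after k components = (λ_1 + ... + λ_k) / Σ λ:
  k = 1: 55/140 = 0.3929
  k = 2: (55 + 49)/140 = 104/140 = 0.7429
  k = 3: (55 + 49 + 36)/140 = 140/140 = 1

Summary (fraction, with percent):

explained: PC1 0.3929 (39.29%), PC2 0.35 (35%), PC3 0.2571 (25.71%);  cumulative: 0.3929, 0.7429, 1


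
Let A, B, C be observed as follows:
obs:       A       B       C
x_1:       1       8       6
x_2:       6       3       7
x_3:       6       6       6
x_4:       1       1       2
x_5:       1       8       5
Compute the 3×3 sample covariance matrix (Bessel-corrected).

Step 1 — column means:
  mean(A) = (1 + 6 + 6 + 1 + 1) / 5 = 15/5 = 3
  mean(B) = (8 + 3 + 6 + 1 + 8) / 5 = 26/5 = 5.2
  mean(C) = (6 + 7 + 6 + 2 + 5) / 5 = 26/5 = 5.2

Step 2 — sample covariance S[i,j] = (1/(n-1)) · Σ_k (x_{k,i} - mean_i) · (x_{k,j} - mean_j), with n-1 = 4.
  S[A,A] = ((-2)·(-2) + (3)·(3) + (3)·(3) + (-2)·(-2) + (-2)·(-2)) / 4 = 30/4 = 7.5
  S[A,B] = ((-2)·(2.8) + (3)·(-2.2) + (3)·(0.8) + (-2)·(-4.2) + (-2)·(2.8)) / 4 = -7/4 = -1.75
  S[A,C] = ((-2)·(0.8) + (3)·(1.8) + (3)·(0.8) + (-2)·(-3.2) + (-2)·(-0.2)) / 4 = 13/4 = 3.25
  S[B,B] = ((2.8)·(2.8) + (-2.2)·(-2.2) + (0.8)·(0.8) + (-4.2)·(-4.2) + (2.8)·(2.8)) / 4 = 38.8/4 = 9.7
  S[B,C] = ((2.8)·(0.8) + (-2.2)·(1.8) + (0.8)·(0.8) + (-4.2)·(-3.2) + (2.8)·(-0.2)) / 4 = 11.8/4 = 2.95
  S[C,C] = ((0.8)·(0.8) + (1.8)·(1.8) + (0.8)·(0.8) + (-3.2)·(-3.2) + (-0.2)·(-0.2)) / 4 = 14.8/4 = 3.7

S is symmetric (S[j,i] = S[i,j]). Assembling:

S = [[7.5, -1.75, 3.25],
 [-1.75, 9.7, 2.95],
 [3.25, 2.95, 3.7]]


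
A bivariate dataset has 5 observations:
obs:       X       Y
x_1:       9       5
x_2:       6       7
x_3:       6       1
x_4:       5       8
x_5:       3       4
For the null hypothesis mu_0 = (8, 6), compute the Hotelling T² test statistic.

Step 1 — sample mean vector:
  mean(X) = (9 + 6 + 6 + 5 + 3) / 5 = 29/5 = 5.8
  mean(Y) = (5 + 7 + 1 + 8 + 4) / 5 = 25/5 = 5
  x̄ = (5.8, 5),  deviation x̄ - mu_0 = (5.8, 5) - (8, 6) = (-2.2, -1).

Step 2 — sample covariance matrix, S[i,j] = (1/(n-1)) · Σ_k (x_{k,i} - mean_i) · (x_{k,j} - mean_j), divisor n-1 = 4:
  S[X,X] = ((3.2)·(3.2) + (0.2)·(0.2) + (0.2)·(0.2) + (-0.8)·(-0.8) + (-2.8)·(-2.8)) / 4 = 18.8/4 = 4.7
  S[X,Y] = ((3.2)·(0) + (0.2)·(2) + (0.2)·(-4) + (-0.8)·(3) + (-2.8)·(-1)) / 4 = 0/4 = 0
  S[Y,Y] = ((0)·(0) + (2)·(2) + (-4)·(-4) + (3)·(3) + (-1)·(-1)) / 4 = 30/4 = 7.5
  S = [[4.7, 0],
 [0, 7.5]].

Step 3 — invert S. det(S) = 4.7·7.5 - (0)² = 35.25.
  S^{-1} = (1/det) · [[d, -b], [-b, a]] = [[0.2128, 0],
 [0, 0.1333]].

Step 4 — quadratic form (x̄ - mu_0)^T · S^{-1} · (x̄ - mu_0):
  S^{-1} · (x̄ - mu_0) = (-0.4681, -0.1333),
  (x̄ - mu_0)^T · [...] = (-2.2)·(-0.4681) + (-1)·(-0.1333) = 1.1631.

Step 5 — scale by n: T² = 5 · 1.1631 = 5.8156.

T² ≈ 5.8156


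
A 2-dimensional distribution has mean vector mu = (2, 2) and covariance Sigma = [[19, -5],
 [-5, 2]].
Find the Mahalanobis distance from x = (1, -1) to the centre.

Step 1 — centre the observation: (x - mu) = (-1, -3).

Step 2 — invert Sigma. det(Sigma) = 19·2 - (-5)² = 13.
  Sigma^{-1} = (1/det) · [[d, -b], [-b, a]] = [[0.1538, 0.3846],
 [0.3846, 1.4615]].

Step 3 — form the quadratic (x - mu)^T · Sigma^{-1} · (x - mu):
  Sigma^{-1} · (x - mu) = (-1.3077, -4.7692).
  (x - mu)^T · [Sigma^{-1} · (x - mu)] = (-1)·(-1.3077) + (-3)·(-4.7692) = 15.6154.

Step 4 — take square root: d = √(15.6154) ≈ 3.9516.

d(x, mu) = √(15.6154) ≈ 3.9516


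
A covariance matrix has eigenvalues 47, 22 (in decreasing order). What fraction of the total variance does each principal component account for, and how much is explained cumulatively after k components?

Step 1 — total variance = trace(Sigma) = Σ λ_i = 47 + 22 = 69.

Step 2 — fraction explained by component i = λ_i / Σ λ:
  PC1: 47/69 = 0.6812
  PC2: 22/69 = 0.3188

Step 3 — cumulative fraction after k components = (λ_1 + ... + λ_k) / Σ λ:
  k = 1: 47/69 = 0.6812
  k = 2: (47 + 22)/69 = 69/69 = 1

Summary (fraction, with percent):

explained: PC1 0.6812 (68.12%), PC2 0.3188 (31.88%);  cumulative: 0.6812, 1


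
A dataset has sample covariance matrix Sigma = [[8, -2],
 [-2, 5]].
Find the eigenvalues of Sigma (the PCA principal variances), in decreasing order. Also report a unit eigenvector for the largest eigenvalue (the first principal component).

Step 1 — characteristic polynomial of 2×2 Sigma:
  det(Sigma - λI) = λ² - trace · λ + det = 0.
  trace = 8 + 5 = 13, det = 8·5 - (-2)² = 36.
Step 2 — discriminant:
  Δ = trace² - 4·det = 169 - 144 = 25.
Step 3 — eigenvalues:
  λ = (trace ± √Δ)/2 = (13 ± 5)/2,
  λ_1 = 9,  λ_2 = 4.

Step 4 — unit eigenvector for λ_1: solve (Sigma - λ_1 I)v = 0. First row:
  (8 - 9)·v_x + (-2)·v_y = 0, i.e. (-1)·v_x + (-2)·v_y = 0,
  so v ∝ (b, λ_1 - a) = (-2, 1); multiply by -1 so the first entry is positive: u = (2, -1).
  ||u|| = √((2)² + (-1)²) = √(5) ≈ 2.2361,
  v_1 = u/||u|| ≈ (0.8944, -0.4472) (||v_1|| = 1).

λ_1 = 9,  λ_2 = 4;  v_1 ≈ (0.8944, -0.4472)


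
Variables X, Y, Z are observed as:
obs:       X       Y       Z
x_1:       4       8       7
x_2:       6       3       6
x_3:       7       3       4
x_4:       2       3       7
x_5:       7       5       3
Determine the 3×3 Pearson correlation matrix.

Step 1 — column means:
  mean(X) = (4 + 6 + 7 + 2 + 7) / 5 = 26/5 = 5.2
  mean(Y) = (8 + 3 + 3 + 3 + 5) / 5 = 22/5 = 4.4
  mean(Z) = (7 + 6 + 4 + 7 + 3) / 5 = 27/5 = 5.4

Step 2 — sample variances and covariances s[i,j] = (1/(n-1)) · Σ_k (x_{k,i} - mean_i) · (x_{k,j} - mean_j), with n-1 = 4:
  s[X,X] = ((-1.2)·(-1.2) + (0.8)·(0.8) + (1.8)·(1.8) + (-3.2)·(-3.2) + (1.8)·(1.8)) / 4 = 18.8/4 = 4.7
  s[X,Y] = ((-1.2)·(3.6) + (0.8)·(-1.4) + (1.8)·(-1.4) + (-3.2)·(-1.4) + (1.8)·(0.6)) / 4 = -2.4/4 = -0.6
  s[X,Z] = ((-1.2)·(1.6) + (0.8)·(0.6) + (1.8)·(-1.4) + (-3.2)·(1.6) + (1.8)·(-2.4)) / 4 = -13.4/4 = -3.35
  s[Y,Y] = ((3.6)·(3.6) + (-1.4)·(-1.4) + (-1.4)·(-1.4) + (-1.4)·(-1.4) + (0.6)·(0.6)) / 4 = 19.2/4 = 4.8
  s[Y,Z] = ((3.6)·(1.6) + (-1.4)·(0.6) + (-1.4)·(-1.4) + (-1.4)·(1.6) + (0.6)·(-2.4)) / 4 = 3.2/4 = 0.8
  s[Z,Z] = ((1.6)·(1.6) + (0.6)·(0.6) + (-1.4)·(-1.4) + (1.6)·(1.6) + (-2.4)·(-2.4)) / 4 = 13.2/4 = 3.3
  Sample standard deviations s_i = √(s[i,i]):
  s(X) = √(4.7) = 2.1679
  s(Y) = √(4.8) = 2.1909
  s(Z) = √(3.3) = 1.8166

Step 3 — r_{ij} = s_{ij} / (s_i · s_j):
  r[X,X] = 1 (diagonal).
  r[X,Y] = -0.6 / (2.1679 · 2.1909) = -0.6 / 4.7497 = -0.1263
  r[X,Z] = -3.35 / (2.1679 · 1.8166) = -3.35 / 3.9383 = -0.8506
  r[Y,Y] = 1 (diagonal).
  r[Y,Z] = 0.8 / (2.1909 · 1.8166) = 0.8 / 3.9799 = 0.201
  r[Z,Z] = 1 (diagonal).

R is symmetric with unit diagonal. Assembling:

R = [[1, -0.1263, -0.8506],
 [-0.1263, 1, 0.201],
 [-0.8506, 0.201, 1]]


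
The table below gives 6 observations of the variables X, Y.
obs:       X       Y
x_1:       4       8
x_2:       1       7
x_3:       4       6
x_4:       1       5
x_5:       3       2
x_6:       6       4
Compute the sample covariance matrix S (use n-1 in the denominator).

Step 1 — column means:
  mean(X) = (4 + 1 + 4 + 1 + 3 + 6) / 6 = 19/6 = 3.1667
  mean(Y) = (8 + 7 + 6 + 5 + 2 + 4) / 6 = 32/6 = 5.3333

Step 2 — sample covariance S[i,j] = (1/(n-1)) · Σ_k (x_{k,i} - mean_i) · (x_{k,j} - mean_j), with n-1 = 5.
  S[X,X] = ((0.8333)·(0.8333) + (-2.1667)·(-2.1667) + (0.8333)·(0.8333) + (-2.1667)·(-2.1667) + (-0.1667)·(-0.1667) + (2.8333)·(2.8333)) / 5 = 18.8333/5 = 3.7667
  S[X,Y] = ((0.8333)·(2.6667) + (-2.1667)·(1.6667) + (0.8333)·(0.6667) + (-2.1667)·(-0.3333) + (-0.1667)·(-3.3333) + (2.8333)·(-1.3333)) / 5 = -3.3333/5 = -0.6667
  S[Y,Y] = ((2.6667)·(2.6667) + (1.6667)·(1.6667) + (0.6667)·(0.6667) + (-0.3333)·(-0.3333) + (-3.3333)·(-3.3333) + (-1.3333)·(-1.3333)) / 5 = 23.3333/5 = 4.6667

S is symmetric (S[j,i] = S[i,j]). Assembling:

S = [[3.7667, -0.6667],
 [-0.6667, 4.6667]]


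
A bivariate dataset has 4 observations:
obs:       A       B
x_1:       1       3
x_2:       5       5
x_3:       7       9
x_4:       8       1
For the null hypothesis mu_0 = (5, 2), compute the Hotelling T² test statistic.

Step 1 — sample mean vector:
  mean(A) = (1 + 5 + 7 + 8) / 4 = 21/4 = 5.25
  mean(B) = (3 + 5 + 9 + 1) / 4 = 18/4 = 4.5
  x̄ = (5.25, 4.5),  deviation x̄ - mu_0 = (5.25, 4.5) - (5, 2) = (0.25, 2.5).

Step 2 — sample covariance matrix, S[i,j] = (1/(n-1)) · Σ_k (x_{k,i} - mean_i) · (x_{k,j} - mean_j), divisor n-1 = 3:
  S[A,A] = ((-4.25)·(-4.25) + (-0.25)·(-0.25) + (1.75)·(1.75) + (2.75)·(2.75)) / 3 = 28.75/3 = 9.5833
  S[A,B] = ((-4.25)·(-1.5) + (-0.25)·(0.5) + (1.75)·(4.5) + (2.75)·(-3.5)) / 3 = 4.5/3 = 1.5
  S[B,B] = ((-1.5)·(-1.5) + (0.5)·(0.5) + (4.5)·(4.5) + (-3.5)·(-3.5)) / 3 = 35/3 = 11.6667
  S = [[9.5833, 1.5],
 [1.5, 11.6667]].

Step 3 — invert S. det(S) = 9.5833·11.6667 - (1.5)² = 109.5556.
  S^{-1} = (1/det) · [[d, -b], [-b, a]] = [[0.1065, -0.0137],
 [-0.0137, 0.0875]].

Step 4 — quadratic form (x̄ - mu_0)^T · S^{-1} · (x̄ - mu_0):
  S^{-1} · (x̄ - mu_0) = (-0.0076, 0.2153),
  (x̄ - mu_0)^T · [...] = (0.25)·(-0.0076) + (2.5)·(0.2153) = 0.5363.

Step 5 — scale by n: T² = 4 · 0.5363 = 2.145.

T² ≈ 2.145


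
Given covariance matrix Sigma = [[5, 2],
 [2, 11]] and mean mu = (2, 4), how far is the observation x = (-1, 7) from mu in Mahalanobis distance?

Step 1 — centre the observation: (x - mu) = (-3, 3).

Step 2 — invert Sigma. det(Sigma) = 5·11 - (2)² = 51.
  Sigma^{-1} = (1/det) · [[d, -b], [-b, a]] = [[0.2157, -0.0392],
 [-0.0392, 0.098]].

Step 3 — form the quadratic (x - mu)^T · Sigma^{-1} · (x - mu):
  Sigma^{-1} · (x - mu) = (-0.7647, 0.4118).
  (x - mu)^T · [Sigma^{-1} · (x - mu)] = (-3)·(-0.7647) + (3)·(0.4118) = 3.5294.

Step 4 — take square root: d = √(3.5294) ≈ 1.8787.

d(x, mu) = √(3.5294) ≈ 1.8787


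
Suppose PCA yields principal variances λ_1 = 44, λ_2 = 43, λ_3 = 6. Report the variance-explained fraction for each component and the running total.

Step 1 — total variance = trace(Sigma) = Σ λ_i = 44 + 43 + 6 = 93.

Step 2 — fraction explained by component i = λ_i / Σ λ:
  PC1: 44/93 = 0.4731
  PC2: 43/93 = 0.4624
  PC3: 6/93 = 0.0645

Step 3 — cumulative fraction after k components = (λ_1 + ... + λ_k) / Σ λ:
  k = 1: 44/93 = 0.4731
  k = 2: (44 + 43)/93 = 87/93 = 0.9355
  k = 3: (44 + 43 + 6)/93 = 93/93 = 1

Summary (fraction, with percent):

explained: PC1 0.4731 (47.31%), PC2 0.4624 (46.24%), PC3 0.0645 (6.45%);  cumulative: 0.4731, 0.9355, 1


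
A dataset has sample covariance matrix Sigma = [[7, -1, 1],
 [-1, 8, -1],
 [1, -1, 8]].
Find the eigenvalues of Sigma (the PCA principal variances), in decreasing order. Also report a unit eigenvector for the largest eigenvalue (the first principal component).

Step 1 — characteristic polynomial p(λ) = det(λI - Sigma) = λ³ - tr·λ² + c_1·λ - det, where tr = trace, c_1 = sum of the principal 2×2 minors, det = det(Sigma):
  tr = 7 + 8 + 8 = 23,
  c_1 = (7·8 - (-1)²) + (7·8 - (1)²) + (8·8 - (-1)²) = 55 + 55 + 63 = 173,
  det = 7·(8·8 - (-1)²) - (-1)·((-1)·8 - (-1)·(1)) + (1)·((-1)·(-1) - 8·(1)) = 7·(63) - (-1)·(-7) + (1)·(-7) = 427.
  So p(λ) = λ³ - 23λ² + 173λ - 427.
Step 2 — look for an integer root (rational root theorem: any rational root is an integer divisor of 427). Testing λ = 7:
  p(7) = 343 - 1127 + 1211 - 427 = 0  ✓
  Dividing out (λ - 7): p(λ) = (λ - 7)(λ² - 16λ + 61).
Step 3 — remaining eigenvalues from the quadratic λ² - 16λ + 61 = 0:
  Δ = 16² - 4·61 = 256 - 244 = 12,  λ = (16 ± √12)/2 = (16 ± 3.4641)/2 ≈ 9.7321 or 6.2679.
  Sorted: λ_1 = 9.7321,  λ_2 = 7,  λ_3 = 6.2679  (check: sum = 23 = tr ✓).

Step 4 — unit eigenvector for λ_1 ≈ 9.7321: v spans the null space of (Sigma - λ_1 I), whose rows are
  r_1 = (-2.7321, -1, 1),  r_2 = (-1, -1.7321, -1),  r_3 = (1, -1, -1.7321).
  v is orthogonal to every row, so take v ∝ r_1 × r_2 = ((-1)·(-1) - (1)·(-1.7321), (1)·(-1) - (-2.7321)·(-1), (-2.7321)·(-1.7321) - (-1)·(-1)) ≈ (2.7321, -3.7321, 3.7321).
  Let u = (2.7321, -3.7321, 3.7321).
  ||u|| = √((2.7321)² + (-3.7321)² + (3.7321)²) = √(35.3205) ≈ 5.9431,  v_1 = u/||u|| ≈ (0.4597, -0.628, 0.628) (||v_1|| = 1).

λ_1 = 9.7321,  λ_2 = 7,  λ_3 = 6.2679;  v_1 ≈ (0.4597, -0.628, 0.628)


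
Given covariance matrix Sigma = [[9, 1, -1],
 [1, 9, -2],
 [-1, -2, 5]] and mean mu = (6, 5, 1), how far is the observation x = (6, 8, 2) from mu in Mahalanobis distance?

Step 1 — centre the observation: (x - mu) = (0, 3, 1).

Step 2 — invert Sigma (cofactor / det for 3×3, or solve directly):
  Sigma^{-1} = [[0.1142, -0.0084, 0.0195],
 [-0.0084, 0.1226, 0.0474],
 [0.0195, 0.0474, 0.2228]].

Step 3 — form the quadratic (x - mu)^T · Sigma^{-1} · (x - mu):
  Sigma^{-1} · (x - mu) = (-0.0056, 0.415, 0.3649).
  (x - mu)^T · [Sigma^{-1} · (x - mu)] = (0)·(-0.0056) + (3)·(0.415) + (1)·(0.3649) = 1.61.

Step 4 — take square root: d = √(1.61) ≈ 1.2689.

d(x, mu) = √(1.61) ≈ 1.2689


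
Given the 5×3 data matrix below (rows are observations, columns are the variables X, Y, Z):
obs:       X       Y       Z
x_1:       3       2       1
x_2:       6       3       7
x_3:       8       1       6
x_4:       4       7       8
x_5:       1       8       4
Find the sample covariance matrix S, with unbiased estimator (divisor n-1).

Step 1 — column means:
  mean(X) = (3 + 6 + 8 + 4 + 1) / 5 = 22/5 = 4.4
  mean(Y) = (2 + 3 + 1 + 7 + 8) / 5 = 21/5 = 4.2
  mean(Z) = (1 + 7 + 6 + 8 + 4) / 5 = 26/5 = 5.2

Step 2 — sample covariance S[i,j] = (1/(n-1)) · Σ_k (x_{k,i} - mean_i) · (x_{k,j} - mean_j), with n-1 = 4.
  S[X,X] = ((-1.4)·(-1.4) + (1.6)·(1.6) + (3.6)·(3.6) + (-0.4)·(-0.4) + (-3.4)·(-3.4)) / 4 = 29.2/4 = 7.3
  S[X,Y] = ((-1.4)·(-2.2) + (1.6)·(-1.2) + (3.6)·(-3.2) + (-0.4)·(2.8) + (-3.4)·(3.8)) / 4 = -24.4/4 = -6.1
  S[X,Z] = ((-1.4)·(-4.2) + (1.6)·(1.8) + (3.6)·(0.8) + (-0.4)·(2.8) + (-3.4)·(-1.2)) / 4 = 14.6/4 = 3.65
  S[Y,Y] = ((-2.2)·(-2.2) + (-1.2)·(-1.2) + (-3.2)·(-3.2) + (2.8)·(2.8) + (3.8)·(3.8)) / 4 = 38.8/4 = 9.7
  S[Y,Z] = ((-2.2)·(-4.2) + (-1.2)·(1.8) + (-3.2)·(0.8) + (2.8)·(2.8) + (3.8)·(-1.2)) / 4 = 7.8/4 = 1.95
  S[Z,Z] = ((-4.2)·(-4.2) + (1.8)·(1.8) + (0.8)·(0.8) + (2.8)·(2.8) + (-1.2)·(-1.2)) / 4 = 30.8/4 = 7.7

S is symmetric (S[j,i] = S[i,j]). Assembling:

S = [[7.3, -6.1, 3.65],
 [-6.1, 9.7, 1.95],
 [3.65, 1.95, 7.7]]


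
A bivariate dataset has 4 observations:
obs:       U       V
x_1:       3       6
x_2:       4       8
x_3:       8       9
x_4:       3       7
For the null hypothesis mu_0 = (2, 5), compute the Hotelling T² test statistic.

Step 1 — sample mean vector:
  mean(U) = (3 + 4 + 8 + 3) / 4 = 18/4 = 4.5
  mean(V) = (6 + 8 + 9 + 7) / 4 = 30/4 = 7.5
  x̄ = (4.5, 7.5),  deviation x̄ - mu_0 = (4.5, 7.5) - (2, 5) = (2.5, 2.5).

Step 2 — sample covariance matrix, S[i,j] = (1/(n-1)) · Σ_k (x_{k,i} - mean_i) · (x_{k,j} - mean_j), divisor n-1 = 3:
  S[U,U] = ((-1.5)·(-1.5) + (-0.5)·(-0.5) + (3.5)·(3.5) + (-1.5)·(-1.5)) / 3 = 17/3 = 5.6667
  S[U,V] = ((-1.5)·(-1.5) + (-0.5)·(0.5) + (3.5)·(1.5) + (-1.5)·(-0.5)) / 3 = 8/3 = 2.6667
  S[V,V] = ((-1.5)·(-1.5) + (0.5)·(0.5) + (1.5)·(1.5) + (-0.5)·(-0.5)) / 3 = 5/3 = 1.6667
  S = [[5.6667, 2.6667],
 [2.6667, 1.6667]].

Step 3 — invert S. det(S) = 5.6667·1.6667 - (2.6667)² = 2.3333.
  S^{-1} = (1/det) · [[d, -b], [-b, a]] = [[0.7143, -1.1429],
 [-1.1429, 2.4286]].

Step 4 — quadratic form (x̄ - mu_0)^T · S^{-1} · (x̄ - mu_0):
  S^{-1} · (x̄ - mu_0) = (-1.0714, 3.2143),
  (x̄ - mu_0)^T · [...] = (2.5)·(-1.0714) + (2.5)·(3.2143) = 5.3571.

Step 5 — scale by n: T² = 4 · 5.3571 = 21.4286.

T² ≈ 21.4286


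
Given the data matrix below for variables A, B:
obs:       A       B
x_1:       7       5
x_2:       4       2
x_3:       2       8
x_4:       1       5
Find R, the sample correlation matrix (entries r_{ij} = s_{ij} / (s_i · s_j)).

Step 1 — column means:
  mean(A) = (7 + 4 + 2 + 1) / 4 = 14/4 = 3.5
  mean(B) = (5 + 2 + 8 + 5) / 4 = 20/4 = 5

Step 2 — sample variances and covariances s[i,j] = (1/(n-1)) · Σ_k (x_{k,i} - mean_i) · (x_{k,j} - mean_j), with n-1 = 3:
  s[A,A] = ((3.5)·(3.5) + (0.5)·(0.5) + (-1.5)·(-1.5) + (-2.5)·(-2.5)) / 3 = 21/3 = 7
  s[A,B] = ((3.5)·(0) + (0.5)·(-3) + (-1.5)·(3) + (-2.5)·(0)) / 3 = -6/3 = -2
  s[B,B] = ((0)·(0) + (-3)·(-3) + (3)·(3) + (0)·(0)) / 3 = 18/3 = 6
  Sample standard deviations s_i = √(s[i,i]):
  s(A) = √(7) = 2.6458
  s(B) = √(6) = 2.4495

Step 3 — r_{ij} = s_{ij} / (s_i · s_j):
  r[A,A] = 1 (diagonal).
  r[A,B] = -2 / (2.6458 · 2.4495) = -2 / 6.4807 = -0.3086
  r[B,B] = 1 (diagonal).

R is symmetric with unit diagonal. Assembling:

R = [[1, -0.3086],
 [-0.3086, 1]]


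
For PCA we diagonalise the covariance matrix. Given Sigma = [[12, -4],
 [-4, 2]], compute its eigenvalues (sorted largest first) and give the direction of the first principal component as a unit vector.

Step 1 — characteristic polynomial of 2×2 Sigma:
  det(Sigma - λI) = λ² - trace · λ + det = 0.
  trace = 12 + 2 = 14, det = 12·2 - (-4)² = 8.
Step 2 — discriminant:
  Δ = trace² - 4·det = 196 - 32 = 164.
Step 3 — eigenvalues:
  λ = (trace ± √Δ)/2 = (14 ± 12.8062)/2,
  λ_1 = 13.4031,  λ_2 = 0.5969.

Step 4 — unit eigenvector for λ_1: solve (Sigma - λ_1 I)v = 0. First row:
  (12 - 13.4031)·v_x + (-4)·v_y = 0, i.e. (-1.4031)·v_x + (-4)·v_y = 0,
  so v ∝ (b, λ_1 - a) = (-4, 1.4031); multiply by -1 so the first entry is positive: u = (4, -1.4031).
  ||u|| = √((4)² + (-1.4031)²) = √(17.9688) ≈ 4.239,
  v_1 = u/||u|| ≈ (0.9436, -0.331) (||v_1|| = 1).

λ_1 = 13.4031,  λ_2 = 0.5969;  v_1 ≈ (0.9436, -0.331)


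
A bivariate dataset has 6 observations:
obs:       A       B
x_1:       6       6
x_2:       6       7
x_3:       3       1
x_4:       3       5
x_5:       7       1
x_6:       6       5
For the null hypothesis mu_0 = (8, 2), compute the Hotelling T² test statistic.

Step 1 — sample mean vector:
  mean(A) = (6 + 6 + 3 + 3 + 7 + 6) / 6 = 31/6 = 5.1667
  mean(B) = (6 + 7 + 1 + 5 + 1 + 5) / 6 = 25/6 = 4.1667
  x̄ = (5.1667, 4.1667),  deviation x̄ - mu_0 = (5.1667, 4.1667) - (8, 2) = (-2.8333, 2.1667).

Step 2 — sample covariance matrix, S[i,j] = (1/(n-1)) · Σ_k (x_{k,i} - mean_i) · (x_{k,j} - mean_j), divisor n-1 = 5:
  S[A,A] = ((0.8333)·(0.8333) + (0.8333)·(0.8333) + (-2.1667)·(-2.1667) + (-2.1667)·(-2.1667) + (1.8333)·(1.8333) + (0.8333)·(0.8333)) / 5 = 14.8333/5 = 2.9667
  S[A,B] = ((0.8333)·(1.8333) + (0.8333)·(2.8333) + (-2.1667)·(-3.1667) + (-2.1667)·(0.8333) + (1.8333)·(-3.1667) + (0.8333)·(0.8333)) / 5 = 3.8333/5 = 0.7667
  S[B,B] = ((1.8333)·(1.8333) + (2.8333)·(2.8333) + (-3.1667)·(-3.1667) + (0.8333)·(0.8333) + (-3.1667)·(-3.1667) + (0.8333)·(0.8333)) / 5 = 32.8333/5 = 6.5667
  S = [[2.9667, 0.7667],
 [0.7667, 6.5667]].

Step 3 — invert S. det(S) = 2.9667·6.5667 - (0.7667)² = 18.8933.
  S^{-1} = (1/det) · [[d, -b], [-b, a]] = [[0.3476, -0.0406],
 [-0.0406, 0.157]].

Step 4 — quadratic form (x̄ - mu_0)^T · S^{-1} · (x̄ - mu_0):
  S^{-1} · (x̄ - mu_0) = (-1.0727, 0.4552),
  (x̄ - mu_0)^T · [...] = (-2.8333)·(-1.0727) + (2.1667)·(0.4552) = 4.0255.

Step 5 — scale by n: T² = 6 · 4.0255 = 24.1531.

T² ≈ 24.1531


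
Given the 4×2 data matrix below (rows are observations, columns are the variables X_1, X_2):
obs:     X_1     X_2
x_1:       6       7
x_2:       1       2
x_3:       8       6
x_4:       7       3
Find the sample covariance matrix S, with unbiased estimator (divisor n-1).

Step 1 — column means:
  mean(X_1) = (6 + 1 + 8 + 7) / 4 = 22/4 = 5.5
  mean(X_2) = (7 + 2 + 6 + 3) / 4 = 18/4 = 4.5

Step 2 — sample covariance S[i,j] = (1/(n-1)) · Σ_k (x_{k,i} - mean_i) · (x_{k,j} - mean_j), with n-1 = 3.
  S[X_1,X_1] = ((0.5)·(0.5) + (-4.5)·(-4.5) + (2.5)·(2.5) + (1.5)·(1.5)) / 3 = 29/3 = 9.6667
  S[X_1,X_2] = ((0.5)·(2.5) + (-4.5)·(-2.5) + (2.5)·(1.5) + (1.5)·(-1.5)) / 3 = 14/3 = 4.6667
  S[X_2,X_2] = ((2.5)·(2.5) + (-2.5)·(-2.5) + (1.5)·(1.5) + (-1.5)·(-1.5)) / 3 = 17/3 = 5.6667

S is symmetric (S[j,i] = S[i,j]). Assembling:

S = [[9.6667, 4.6667],
 [4.6667, 5.6667]]


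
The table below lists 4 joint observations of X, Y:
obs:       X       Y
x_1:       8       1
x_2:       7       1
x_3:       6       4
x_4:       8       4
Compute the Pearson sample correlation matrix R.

Step 1 — column means:
  mean(X) = (8 + 7 + 6 + 8) / 4 = 29/4 = 7.25
  mean(Y) = (1 + 1 + 4 + 4) / 4 = 10/4 = 2.5

Step 2 — sample variances and covariances s[i,j] = (1/(n-1)) · Σ_k (x_{k,i} - mean_i) · (x_{k,j} - mean_j), with n-1 = 3:
  s[X,X] = ((0.75)·(0.75) + (-0.25)·(-0.25) + (-1.25)·(-1.25) + (0.75)·(0.75)) / 3 = 2.75/3 = 0.9167
  s[X,Y] = ((0.75)·(-1.5) + (-0.25)·(-1.5) + (-1.25)·(1.5) + (0.75)·(1.5)) / 3 = -1.5/3 = -0.5
  s[Y,Y] = ((-1.5)·(-1.5) + (-1.5)·(-1.5) + (1.5)·(1.5) + (1.5)·(1.5)) / 3 = 9/3 = 3
  Sample standard deviations s_i = √(s[i,i]):
  s(X) = √(0.9167) = 0.9574
  s(Y) = √(3) = 1.7321

Step 3 — r_{ij} = s_{ij} / (s_i · s_j):
  r[X,X] = 1 (diagonal).
  r[X,Y] = -0.5 / (0.9574 · 1.7321) = -0.5 / 1.6583 = -0.3015
  r[Y,Y] = 1 (diagonal).

R is symmetric with unit diagonal. Assembling:

R = [[1, -0.3015],
 [-0.3015, 1]]


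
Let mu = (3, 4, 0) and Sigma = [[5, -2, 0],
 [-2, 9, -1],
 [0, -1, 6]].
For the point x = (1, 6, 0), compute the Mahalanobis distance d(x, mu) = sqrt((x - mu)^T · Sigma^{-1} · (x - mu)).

Step 1 — centre the observation: (x - mu) = (-2, 2, 0).

Step 2 — invert Sigma (cofactor / det for 3×3, or solve directly):
  Sigma^{-1} = [[0.2199, 0.0498, 0.0083],
 [0.0498, 0.1245, 0.0207],
 [0.0083, 0.0207, 0.1701]].

Step 3 — form the quadratic (x - mu)^T · Sigma^{-1} · (x - mu):
  Sigma^{-1} · (x - mu) = (-0.3402, 0.1494, 0.0249).
  (x - mu)^T · [Sigma^{-1} · (x - mu)] = (-2)·(-0.3402) + (2)·(0.1494) + (0)·(0.0249) = 0.9793.

Step 4 — take square root: d = √(0.9793) ≈ 0.9896.

d(x, mu) = √(0.9793) ≈ 0.9896


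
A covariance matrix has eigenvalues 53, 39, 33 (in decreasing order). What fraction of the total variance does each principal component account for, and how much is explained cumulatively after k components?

Step 1 — total variance = trace(Sigma) = Σ λ_i = 53 + 39 + 33 = 125.

Step 2 — fraction explained by component i = λ_i / Σ λ:
  PC1: 53/125 = 0.424
  PC2: 39/125 = 0.312
  PC3: 33/125 = 0.264

Step 3 — cumulative fraction after k components = (λ_1 + ... + λ_k) / Σ λ:
  k = 1: 53/125 = 0.424
  k = 2: (53 + 39)/125 = 92/125 = 0.736
  k = 3: (53 + 39 + 33)/125 = 125/125 = 1

Summary (fraction, with percent):

explained: PC1 0.424 (42.4%), PC2 0.312 (31.2%), PC3 0.264 (26.4%);  cumulative: 0.424, 0.736, 1


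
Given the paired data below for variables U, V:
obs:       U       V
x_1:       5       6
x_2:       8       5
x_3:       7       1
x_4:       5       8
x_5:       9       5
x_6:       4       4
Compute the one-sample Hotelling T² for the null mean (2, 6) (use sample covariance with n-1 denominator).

Step 1 — sample mean vector:
  mean(U) = (5 + 8 + 7 + 5 + 9 + 4) / 6 = 38/6 = 6.3333
  mean(V) = (6 + 5 + 1 + 8 + 5 + 4) / 6 = 29/6 = 4.8333
  x̄ = (6.3333, 4.8333),  deviation x̄ - mu_0 = (6.3333, 4.8333) - (2, 6) = (4.3333, -1.1667).

Step 2 — sample covariance matrix, S[i,j] = (1/(n-1)) · Σ_k (x_{k,i} - mean_i) · (x_{k,j} - mean_j), divisor n-1 = 5:
  S[U,U] = ((-1.3333)·(-1.3333) + (1.6667)·(1.6667) + (0.6667)·(0.6667) + (-1.3333)·(-1.3333) + (2.6667)·(2.6667) + (-2.3333)·(-2.3333)) / 5 = 19.3333/5 = 3.8667
  S[U,V] = ((-1.3333)·(1.1667) + (1.6667)·(0.1667) + (0.6667)·(-3.8333) + (-1.3333)·(3.1667) + (2.6667)·(0.1667) + (-2.3333)·(-0.8333)) / 5 = -5.6667/5 = -1.1333
  S[V,V] = ((1.1667)·(1.1667) + (0.1667)·(0.1667) + (-3.8333)·(-3.8333) + (3.1667)·(3.1667) + (0.1667)·(0.1667) + (-0.8333)·(-0.8333)) / 5 = 26.8333/5 = 5.3667
  S = [[3.8667, -1.1333],
 [-1.1333, 5.3667]].

Step 3 — invert S. det(S) = 3.8667·5.3667 - (-1.1333)² = 19.4667.
  S^{-1} = (1/det) · [[d, -b], [-b, a]] = [[0.2757, 0.0582],
 [0.0582, 0.1986]].

Step 4 — quadratic form (x̄ - mu_0)^T · S^{-1} · (x̄ - mu_0):
  S^{-1} · (x̄ - mu_0) = (1.1267, 0.0205),
  (x̄ - mu_0)^T · [...] = (4.3333)·(1.1267) + (-1.1667)·(0.0205) = 4.8584.

Step 5 — scale by n: T² = 6 · 4.8584 = 29.1507.

T² ≈ 29.1507


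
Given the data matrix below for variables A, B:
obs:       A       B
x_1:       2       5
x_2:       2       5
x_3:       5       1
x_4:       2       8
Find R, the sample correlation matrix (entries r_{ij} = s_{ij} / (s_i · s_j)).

Step 1 — column means:
  mean(A) = (2 + 2 + 5 + 2) / 4 = 11/4 = 2.75
  mean(B) = (5 + 5 + 1 + 8) / 4 = 19/4 = 4.75

Step 2 — sample variances and covariances s[i,j] = (1/(n-1)) · Σ_k (x_{k,i} - mean_i) · (x_{k,j} - mean_j), with n-1 = 3:
  s[A,A] = ((-0.75)·(-0.75) + (-0.75)·(-0.75) + (2.25)·(2.25) + (-0.75)·(-0.75)) / 3 = 6.75/3 = 2.25
  s[A,B] = ((-0.75)·(0.25) + (-0.75)·(0.25) + (2.25)·(-3.75) + (-0.75)·(3.25)) / 3 = -11.25/3 = -3.75
  s[B,B] = ((0.25)·(0.25) + (0.25)·(0.25) + (-3.75)·(-3.75) + (3.25)·(3.25)) / 3 = 24.75/3 = 8.25
  Sample standard deviations s_i = √(s[i,i]):
  s(A) = √(2.25) = 1.5
  s(B) = √(8.25) = 2.8723

Step 3 — r_{ij} = s_{ij} / (s_i · s_j):
  r[A,A] = 1 (diagonal).
  r[A,B] = -3.75 / (1.5 · 2.8723) = -3.75 / 4.3084 = -0.8704
  r[B,B] = 1 (diagonal).

R is symmetric with unit diagonal. Assembling:

R = [[1, -0.8704],
 [-0.8704, 1]]


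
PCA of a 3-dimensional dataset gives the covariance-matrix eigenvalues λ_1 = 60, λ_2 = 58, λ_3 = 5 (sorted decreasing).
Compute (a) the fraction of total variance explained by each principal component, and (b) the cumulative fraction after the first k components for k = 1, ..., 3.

Step 1 — total variance = trace(Sigma) = Σ λ_i = 60 + 58 + 5 = 123.

Step 2 — fraction explained by component i = λ_i / Σ λ:
  PC1: 60/123 = 0.4878
  PC2: 58/123 = 0.4715
  PC3: 5/123 = 0.0407

Step 3 — cumulative fraction after k components = (λ_1 + ... + λ_k) / Σ λ:
  k = 1: 60/123 = 0.4878
  k = 2: (60 + 58)/123 = 118/123 = 0.9593
  k = 3: (60 + 58 + 5)/123 = 123/123 = 1

Summary (fraction, with percent):

explained: PC1 0.4878 (48.78%), PC2 0.4715 (47.15%), PC3 0.0407 (4.07%);  cumulative: 0.4878, 0.9593, 1


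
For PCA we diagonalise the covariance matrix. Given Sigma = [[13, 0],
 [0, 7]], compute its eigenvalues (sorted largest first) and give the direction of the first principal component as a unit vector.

Step 1 — characteristic polynomial of 2×2 Sigma:
  det(Sigma - λI) = λ² - trace · λ + det = 0.
  trace = 13 + 7 = 20, det = 13·7 - (0)² = 91.
Step 2 — discriminant:
  Δ = trace² - 4·det = 400 - 364 = 36.
Step 3 — eigenvalues:
  λ = (trace ± √Δ)/2 = (20 ± 6)/2,
  λ_1 = 13,  λ_2 = 7.

Step 4 — unit eigenvector for λ_1: Sigma is diagonal, so its eigenvectors are the coordinate axes. λ_1 = 13 is the diagonal entry on the first coordinate axis, hence
  v_1 = (1, 0) (||v_1|| = 1).

λ_1 = 13,  λ_2 = 7;  v_1 ≈ (1, 0)


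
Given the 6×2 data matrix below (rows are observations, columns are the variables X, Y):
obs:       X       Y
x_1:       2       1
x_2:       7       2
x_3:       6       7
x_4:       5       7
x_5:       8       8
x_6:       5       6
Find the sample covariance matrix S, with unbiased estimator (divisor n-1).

Step 1 — column means:
  mean(X) = (2 + 7 + 6 + 5 + 8 + 5) / 6 = 33/6 = 5.5
  mean(Y) = (1 + 2 + 7 + 7 + 8 + 6) / 6 = 31/6 = 5.1667

Step 2 — sample covariance S[i,j] = (1/(n-1)) · Σ_k (x_{k,i} - mean_i) · (x_{k,j} - mean_j), with n-1 = 5.
  S[X,X] = ((-3.5)·(-3.5) + (1.5)·(1.5) + (0.5)·(0.5) + (-0.5)·(-0.5) + (2.5)·(2.5) + (-0.5)·(-0.5)) / 5 = 21.5/5 = 4.3
  S[X,Y] = ((-3.5)·(-4.1667) + (1.5)·(-3.1667) + (0.5)·(1.8333) + (-0.5)·(1.8333) + (2.5)·(2.8333) + (-0.5)·(0.8333)) / 5 = 16.5/5 = 3.3
  S[Y,Y] = ((-4.1667)·(-4.1667) + (-3.1667)·(-3.1667) + (1.8333)·(1.8333) + (1.8333)·(1.8333) + (2.8333)·(2.8333) + (0.8333)·(0.8333)) / 5 = 42.8333/5 = 8.5667

S is symmetric (S[j,i] = S[i,j]). Assembling:

S = [[4.3, 3.3],
 [3.3, 8.5667]]


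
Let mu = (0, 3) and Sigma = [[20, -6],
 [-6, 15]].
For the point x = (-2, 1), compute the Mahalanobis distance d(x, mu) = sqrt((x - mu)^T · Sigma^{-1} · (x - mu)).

Step 1 — centre the observation: (x - mu) = (-2, -2).

Step 2 — invert Sigma. det(Sigma) = 20·15 - (-6)² = 264.
  Sigma^{-1} = (1/det) · [[d, -b], [-b, a]] = [[0.0568, 0.0227],
 [0.0227, 0.0758]].

Step 3 — form the quadratic (x - mu)^T · Sigma^{-1} · (x - mu):
  Sigma^{-1} · (x - mu) = (-0.1591, -0.197).
  (x - mu)^T · [Sigma^{-1} · (x - mu)] = (-2)·(-0.1591) + (-2)·(-0.197) = 0.7121.

Step 4 — take square root: d = √(0.7121) ≈ 0.8439.

d(x, mu) = √(0.7121) ≈ 0.8439


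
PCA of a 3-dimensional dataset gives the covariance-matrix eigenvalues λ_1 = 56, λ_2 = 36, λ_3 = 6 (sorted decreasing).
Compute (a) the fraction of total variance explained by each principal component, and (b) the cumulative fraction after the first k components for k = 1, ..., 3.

Step 1 — total variance = trace(Sigma) = Σ λ_i = 56 + 36 + 6 = 98.

Step 2 — fraction explained by component i = λ_i / Σ λ:
  PC1: 56/98 = 0.5714
  PC2: 36/98 = 0.3673
  PC3: 6/98 = 0.0612

Step 3 — cumulative fraction after k components = (λ_1 + ... + λ_k) / Σ λ:
  k = 1: 56/98 = 0.5714
  k = 2: (56 + 36)/98 = 92/98 = 0.9388
  k = 3: (56 + 36 + 6)/98 = 98/98 = 1

Summary (fraction, with percent):

explained: PC1 0.5714 (57.14%), PC2 0.3673 (36.73%), PC3 0.0612 (6.12%);  cumulative: 0.5714, 0.9388, 1


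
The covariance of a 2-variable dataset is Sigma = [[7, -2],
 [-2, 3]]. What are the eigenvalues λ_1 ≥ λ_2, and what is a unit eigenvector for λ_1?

Step 1 — characteristic polynomial of 2×2 Sigma:
  det(Sigma - λI) = λ² - trace · λ + det = 0.
  trace = 7 + 3 = 10, det = 7·3 - (-2)² = 17.
Step 2 — discriminant:
  Δ = trace² - 4·det = 100 - 68 = 32.
Step 3 — eigenvalues:
  λ = (trace ± √Δ)/2 = (10 ± 5.6569)/2,
  λ_1 = 7.8284,  λ_2 = 2.1716.

Step 4 — unit eigenvector for λ_1: solve (Sigma - λ_1 I)v = 0. First row:
  (7 - 7.8284)·v_x + (-2)·v_y = 0, i.e. (-0.8284)·v_x + (-2)·v_y = 0,
  so v ∝ (b, λ_1 - a) = (-2, 0.8284); multiply by -1 so the first entry is positive: u = (2, -0.8284).
  ||u|| = √((2)² + (-0.8284)²) = √(4.6863) ≈ 2.1648,
  v_1 = u/||u|| ≈ (0.9239, -0.3827) (||v_1|| = 1).

λ_1 = 7.8284,  λ_2 = 2.1716;  v_1 ≈ (0.9239, -0.3827)


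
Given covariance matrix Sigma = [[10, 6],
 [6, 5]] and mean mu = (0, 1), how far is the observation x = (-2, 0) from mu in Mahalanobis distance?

Step 1 — centre the observation: (x - mu) = (-2, -1).

Step 2 — invert Sigma. det(Sigma) = 10·5 - (6)² = 14.
  Sigma^{-1} = (1/det) · [[d, -b], [-b, a]] = [[0.3571, -0.4286],
 [-0.4286, 0.7143]].

Step 3 — form the quadratic (x - mu)^T · Sigma^{-1} · (x - mu):
  Sigma^{-1} · (x - mu) = (-0.2857, 0.1429).
  (x - mu)^T · [Sigma^{-1} · (x - mu)] = (-2)·(-0.2857) + (-1)·(0.1429) = 0.4286.

Step 4 — take square root: d = √(0.4286) ≈ 0.6547.

d(x, mu) = √(0.4286) ≈ 0.6547


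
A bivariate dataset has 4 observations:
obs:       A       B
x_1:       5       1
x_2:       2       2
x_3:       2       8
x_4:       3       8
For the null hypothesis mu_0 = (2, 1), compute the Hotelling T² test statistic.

Step 1 — sample mean vector:
  mean(A) = (5 + 2 + 2 + 3) / 4 = 12/4 = 3
  mean(B) = (1 + 2 + 8 + 8) / 4 = 19/4 = 4.75
  x̄ = (3, 4.75),  deviation x̄ - mu_0 = (3, 4.75) - (2, 1) = (1, 3.75).

Step 2 — sample covariance matrix, S[i,j] = (1/(n-1)) · Σ_k (x_{k,i} - mean_i) · (x_{k,j} - mean_j), divisor n-1 = 3:
  S[A,A] = ((2)·(2) + (-1)·(-1) + (-1)·(-1) + (0)·(0)) / 3 = 6/3 = 2
  S[A,B] = ((2)·(-3.75) + (-1)·(-2.75) + (-1)·(3.25) + (0)·(3.25)) / 3 = -8/3 = -2.6667
  S[B,B] = ((-3.75)·(-3.75) + (-2.75)·(-2.75) + (3.25)·(3.25) + (3.25)·(3.25)) / 3 = 42.75/3 = 14.25
  S = [[2, -2.6667],
 [-2.6667, 14.25]].

Step 3 — invert S. det(S) = 2·14.25 - (-2.6667)² = 21.3889.
  S^{-1} = (1/det) · [[d, -b], [-b, a]] = [[0.6662, 0.1247],
 [0.1247, 0.0935]].

Step 4 — quadratic form (x̄ - mu_0)^T · S^{-1} · (x̄ - mu_0):
  S^{-1} · (x̄ - mu_0) = (1.1338, 0.4753),
  (x̄ - mu_0)^T · [...] = (1)·(1.1338) + (3.75)·(0.4753) = 2.9162.

Step 5 — scale by n: T² = 4 · 2.9162 = 11.6649.

T² ≈ 11.6649


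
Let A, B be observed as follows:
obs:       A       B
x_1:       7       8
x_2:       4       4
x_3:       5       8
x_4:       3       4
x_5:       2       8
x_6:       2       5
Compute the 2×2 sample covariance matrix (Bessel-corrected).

Step 1 — column means:
  mean(A) = (7 + 4 + 5 + 3 + 2 + 2) / 6 = 23/6 = 3.8333
  mean(B) = (8 + 4 + 8 + 4 + 8 + 5) / 6 = 37/6 = 6.1667

Step 2 — sample covariance S[i,j] = (1/(n-1)) · Σ_k (x_{k,i} - mean_i) · (x_{k,j} - mean_j), with n-1 = 5.
  S[A,A] = ((3.1667)·(3.1667) + (0.1667)·(0.1667) + (1.1667)·(1.1667) + (-0.8333)·(-0.8333) + (-1.8333)·(-1.8333) + (-1.8333)·(-1.8333)) / 5 = 18.8333/5 = 3.7667
  S[A,B] = ((3.1667)·(1.8333) + (0.1667)·(-2.1667) + (1.1667)·(1.8333) + (-0.8333)·(-2.1667) + (-1.8333)·(1.8333) + (-1.8333)·(-1.1667)) / 5 = 8.1667/5 = 1.6333
  S[B,B] = ((1.8333)·(1.8333) + (-2.1667)·(-2.1667) + (1.8333)·(1.8333) + (-2.1667)·(-2.1667) + (1.8333)·(1.8333) + (-1.1667)·(-1.1667)) / 5 = 20.8333/5 = 4.1667

S is symmetric (S[j,i] = S[i,j]). Assembling:

S = [[3.7667, 1.6333],
 [1.6333, 4.1667]]


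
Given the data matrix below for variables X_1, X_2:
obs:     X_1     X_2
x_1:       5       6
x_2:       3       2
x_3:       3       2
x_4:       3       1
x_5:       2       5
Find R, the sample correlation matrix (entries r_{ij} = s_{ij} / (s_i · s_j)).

Step 1 — column means:
  mean(X_1) = (5 + 3 + 3 + 3 + 2) / 5 = 16/5 = 3.2
  mean(X_2) = (6 + 2 + 2 + 1 + 5) / 5 = 16/5 = 3.2

Step 2 — sample variances and covariances s[i,j] = (1/(n-1)) · Σ_k (x_{k,i} - mean_i) · (x_{k,j} - mean_j), with n-1 = 4:
  s[X_1,X_1] = ((1.8)·(1.8) + (-0.2)·(-0.2) + (-0.2)·(-0.2) + (-0.2)·(-0.2) + (-1.2)·(-1.2)) / 4 = 4.8/4 = 1.2
  s[X_1,X_2] = ((1.8)·(2.8) + (-0.2)·(-1.2) + (-0.2)·(-1.2) + (-0.2)·(-2.2) + (-1.2)·(1.8)) / 4 = 3.8/4 = 0.95
  s[X_2,X_2] = ((2.8)·(2.8) + (-1.2)·(-1.2) + (-1.2)·(-1.2) + (-2.2)·(-2.2) + (1.8)·(1.8)) / 4 = 18.8/4 = 4.7
  Sample standard deviations s_i = √(s[i,i]):
  s(X_1) = √(1.2) = 1.0954
  s(X_2) = √(4.7) = 2.1679

Step 3 — r_{ij} = s_{ij} / (s_i · s_j):
  r[X_1,X_1] = 1 (diagonal).
  r[X_1,X_2] = 0.95 / (1.0954 · 2.1679) = 0.95 / 2.3749 = 0.4
  r[X_2,X_2] = 1 (diagonal).

R is symmetric with unit diagonal. Assembling:

R = [[1, 0.4],
 [0.4, 1]]
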